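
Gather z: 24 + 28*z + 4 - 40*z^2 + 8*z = -40*z^2 + 36*z + 28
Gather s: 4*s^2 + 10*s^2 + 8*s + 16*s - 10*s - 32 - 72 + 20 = 14*s^2 + 14*s - 84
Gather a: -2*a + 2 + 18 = 20 - 2*a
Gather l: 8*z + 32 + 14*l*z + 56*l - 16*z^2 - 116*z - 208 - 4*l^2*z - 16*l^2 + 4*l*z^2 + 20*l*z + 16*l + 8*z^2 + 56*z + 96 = l^2*(-4*z - 16) + l*(4*z^2 + 34*z + 72) - 8*z^2 - 52*z - 80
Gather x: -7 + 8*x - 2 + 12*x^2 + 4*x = 12*x^2 + 12*x - 9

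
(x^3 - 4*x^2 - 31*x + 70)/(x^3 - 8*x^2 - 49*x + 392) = (x^2 + 3*x - 10)/(x^2 - x - 56)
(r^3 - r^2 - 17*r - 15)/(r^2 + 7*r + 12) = (r^2 - 4*r - 5)/(r + 4)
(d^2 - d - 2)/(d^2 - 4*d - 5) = (d - 2)/(d - 5)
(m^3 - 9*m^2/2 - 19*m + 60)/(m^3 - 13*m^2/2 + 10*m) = (m^2 - 2*m - 24)/(m*(m - 4))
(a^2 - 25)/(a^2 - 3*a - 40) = (a - 5)/(a - 8)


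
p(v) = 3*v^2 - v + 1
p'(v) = 6*v - 1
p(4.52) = 57.77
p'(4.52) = 26.12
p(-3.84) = 49.08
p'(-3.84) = -24.04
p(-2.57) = 23.38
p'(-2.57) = -16.42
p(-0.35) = 1.72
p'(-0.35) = -3.10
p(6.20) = 110.12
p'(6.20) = 36.20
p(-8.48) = 225.21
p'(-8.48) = -51.88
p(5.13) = 74.82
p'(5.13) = 29.78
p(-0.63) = 2.82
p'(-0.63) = -4.78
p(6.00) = 103.00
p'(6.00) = 35.00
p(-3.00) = 31.00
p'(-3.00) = -19.00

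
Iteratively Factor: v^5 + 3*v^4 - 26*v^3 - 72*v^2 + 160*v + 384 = (v + 4)*(v^4 - v^3 - 22*v^2 + 16*v + 96) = (v + 2)*(v + 4)*(v^3 - 3*v^2 - 16*v + 48) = (v + 2)*(v + 4)^2*(v^2 - 7*v + 12) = (v - 4)*(v + 2)*(v + 4)^2*(v - 3)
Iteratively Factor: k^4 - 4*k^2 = (k - 2)*(k^3 + 2*k^2) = (k - 2)*(k + 2)*(k^2) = k*(k - 2)*(k + 2)*(k)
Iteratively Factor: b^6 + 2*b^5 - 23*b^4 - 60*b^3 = (b)*(b^5 + 2*b^4 - 23*b^3 - 60*b^2) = b^2*(b^4 + 2*b^3 - 23*b^2 - 60*b) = b^2*(b - 5)*(b^3 + 7*b^2 + 12*b) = b^3*(b - 5)*(b^2 + 7*b + 12) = b^3*(b - 5)*(b + 4)*(b + 3)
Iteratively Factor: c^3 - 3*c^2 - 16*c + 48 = (c - 3)*(c^2 - 16) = (c - 4)*(c - 3)*(c + 4)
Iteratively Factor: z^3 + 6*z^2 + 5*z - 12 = (z + 4)*(z^2 + 2*z - 3) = (z + 3)*(z + 4)*(z - 1)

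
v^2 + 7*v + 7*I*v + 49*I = (v + 7)*(v + 7*I)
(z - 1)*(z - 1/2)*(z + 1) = z^3 - z^2/2 - z + 1/2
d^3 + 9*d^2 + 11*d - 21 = (d - 1)*(d + 3)*(d + 7)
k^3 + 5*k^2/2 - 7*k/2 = k*(k - 1)*(k + 7/2)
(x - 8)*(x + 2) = x^2 - 6*x - 16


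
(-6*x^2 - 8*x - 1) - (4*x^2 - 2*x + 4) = -10*x^2 - 6*x - 5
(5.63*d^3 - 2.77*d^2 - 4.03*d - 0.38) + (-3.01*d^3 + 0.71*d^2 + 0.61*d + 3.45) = 2.62*d^3 - 2.06*d^2 - 3.42*d + 3.07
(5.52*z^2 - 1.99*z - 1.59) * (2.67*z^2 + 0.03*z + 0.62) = 14.7384*z^4 - 5.1477*z^3 - 0.8826*z^2 - 1.2815*z - 0.9858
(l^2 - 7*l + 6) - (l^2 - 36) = 42 - 7*l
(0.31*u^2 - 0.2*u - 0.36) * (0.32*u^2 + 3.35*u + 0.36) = 0.0992*u^4 + 0.9745*u^3 - 0.6736*u^2 - 1.278*u - 0.1296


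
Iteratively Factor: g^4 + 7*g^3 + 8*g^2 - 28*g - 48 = (g + 3)*(g^3 + 4*g^2 - 4*g - 16) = (g + 3)*(g + 4)*(g^2 - 4) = (g + 2)*(g + 3)*(g + 4)*(g - 2)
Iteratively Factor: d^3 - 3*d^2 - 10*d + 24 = (d - 2)*(d^2 - d - 12) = (d - 4)*(d - 2)*(d + 3)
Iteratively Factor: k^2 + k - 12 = (k - 3)*(k + 4)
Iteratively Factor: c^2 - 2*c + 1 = (c - 1)*(c - 1)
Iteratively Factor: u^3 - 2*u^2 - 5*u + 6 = (u - 1)*(u^2 - u - 6) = (u - 3)*(u - 1)*(u + 2)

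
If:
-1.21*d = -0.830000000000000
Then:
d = 0.69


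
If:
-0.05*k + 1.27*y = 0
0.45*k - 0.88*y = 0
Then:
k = 0.00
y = 0.00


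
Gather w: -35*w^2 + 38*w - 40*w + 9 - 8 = -35*w^2 - 2*w + 1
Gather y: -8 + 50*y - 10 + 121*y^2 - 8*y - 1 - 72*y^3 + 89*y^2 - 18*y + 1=-72*y^3 + 210*y^2 + 24*y - 18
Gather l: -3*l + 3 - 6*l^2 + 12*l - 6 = -6*l^2 + 9*l - 3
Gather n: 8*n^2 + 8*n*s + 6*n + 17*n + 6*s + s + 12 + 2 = 8*n^2 + n*(8*s + 23) + 7*s + 14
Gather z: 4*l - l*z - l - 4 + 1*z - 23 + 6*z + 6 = 3*l + z*(7 - l) - 21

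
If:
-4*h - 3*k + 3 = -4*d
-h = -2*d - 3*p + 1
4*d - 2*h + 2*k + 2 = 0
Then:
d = 13/4 - 21*p/4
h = 11/2 - 15*p/2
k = 3*p - 2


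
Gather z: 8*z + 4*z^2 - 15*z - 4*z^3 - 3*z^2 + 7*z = -4*z^3 + z^2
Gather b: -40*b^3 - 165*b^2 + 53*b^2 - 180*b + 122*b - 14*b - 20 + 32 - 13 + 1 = -40*b^3 - 112*b^2 - 72*b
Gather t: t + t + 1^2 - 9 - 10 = 2*t - 18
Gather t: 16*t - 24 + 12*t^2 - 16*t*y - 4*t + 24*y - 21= 12*t^2 + t*(12 - 16*y) + 24*y - 45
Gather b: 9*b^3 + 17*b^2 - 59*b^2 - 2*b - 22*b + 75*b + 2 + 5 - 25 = 9*b^3 - 42*b^2 + 51*b - 18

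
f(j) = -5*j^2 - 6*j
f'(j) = -10*j - 6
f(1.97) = -31.22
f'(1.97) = -25.70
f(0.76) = -7.45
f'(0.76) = -13.60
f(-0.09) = 0.50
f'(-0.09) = -5.10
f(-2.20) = -11.00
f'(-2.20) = 16.00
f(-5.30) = -108.65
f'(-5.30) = 47.00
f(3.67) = -89.36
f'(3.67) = -42.70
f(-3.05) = -28.21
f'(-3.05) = 24.50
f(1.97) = -31.22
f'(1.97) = -25.70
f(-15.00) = -1035.00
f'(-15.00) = 144.00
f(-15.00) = -1035.00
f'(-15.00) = 144.00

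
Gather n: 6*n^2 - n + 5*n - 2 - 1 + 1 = 6*n^2 + 4*n - 2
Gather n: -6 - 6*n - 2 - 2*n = -8*n - 8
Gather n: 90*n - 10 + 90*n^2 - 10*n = 90*n^2 + 80*n - 10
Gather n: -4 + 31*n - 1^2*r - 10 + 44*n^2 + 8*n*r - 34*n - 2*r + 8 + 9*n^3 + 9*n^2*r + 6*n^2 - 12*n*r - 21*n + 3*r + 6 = 9*n^3 + n^2*(9*r + 50) + n*(-4*r - 24)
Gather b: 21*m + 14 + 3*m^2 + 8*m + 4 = 3*m^2 + 29*m + 18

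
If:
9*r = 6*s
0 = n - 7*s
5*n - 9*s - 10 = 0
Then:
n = 35/13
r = 10/39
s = 5/13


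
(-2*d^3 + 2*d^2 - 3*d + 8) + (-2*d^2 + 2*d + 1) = -2*d^3 - d + 9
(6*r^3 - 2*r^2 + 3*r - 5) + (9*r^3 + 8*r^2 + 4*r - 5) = 15*r^3 + 6*r^2 + 7*r - 10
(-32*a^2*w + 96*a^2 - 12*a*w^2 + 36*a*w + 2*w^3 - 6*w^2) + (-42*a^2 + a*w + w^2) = -32*a^2*w + 54*a^2 - 12*a*w^2 + 37*a*w + 2*w^3 - 5*w^2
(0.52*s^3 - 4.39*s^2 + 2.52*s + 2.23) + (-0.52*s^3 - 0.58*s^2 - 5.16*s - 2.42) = -4.97*s^2 - 2.64*s - 0.19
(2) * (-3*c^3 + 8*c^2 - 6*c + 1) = -6*c^3 + 16*c^2 - 12*c + 2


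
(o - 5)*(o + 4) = o^2 - o - 20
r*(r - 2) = r^2 - 2*r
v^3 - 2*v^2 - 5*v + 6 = (v - 3)*(v - 1)*(v + 2)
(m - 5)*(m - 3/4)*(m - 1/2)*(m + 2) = m^4 - 17*m^3/4 - 47*m^2/8 + 91*m/8 - 15/4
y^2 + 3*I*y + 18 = (y - 3*I)*(y + 6*I)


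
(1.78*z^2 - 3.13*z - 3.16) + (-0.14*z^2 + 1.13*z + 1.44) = 1.64*z^2 - 2.0*z - 1.72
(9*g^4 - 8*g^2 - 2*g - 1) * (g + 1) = 9*g^5 + 9*g^4 - 8*g^3 - 10*g^2 - 3*g - 1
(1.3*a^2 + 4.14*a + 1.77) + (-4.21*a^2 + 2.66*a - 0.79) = -2.91*a^2 + 6.8*a + 0.98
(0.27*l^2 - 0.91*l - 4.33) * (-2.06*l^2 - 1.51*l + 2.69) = -0.5562*l^4 + 1.4669*l^3 + 11.0202*l^2 + 4.0904*l - 11.6477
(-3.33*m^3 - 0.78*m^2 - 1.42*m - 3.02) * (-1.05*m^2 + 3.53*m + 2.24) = 3.4965*m^5 - 10.9359*m^4 - 8.7216*m^3 - 3.5888*m^2 - 13.8414*m - 6.7648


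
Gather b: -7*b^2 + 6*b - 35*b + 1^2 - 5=-7*b^2 - 29*b - 4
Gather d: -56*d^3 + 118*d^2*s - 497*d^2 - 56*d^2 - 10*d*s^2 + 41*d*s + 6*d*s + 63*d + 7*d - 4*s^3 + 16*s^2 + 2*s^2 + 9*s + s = -56*d^3 + d^2*(118*s - 553) + d*(-10*s^2 + 47*s + 70) - 4*s^3 + 18*s^2 + 10*s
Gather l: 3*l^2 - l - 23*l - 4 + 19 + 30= 3*l^2 - 24*l + 45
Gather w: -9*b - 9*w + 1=-9*b - 9*w + 1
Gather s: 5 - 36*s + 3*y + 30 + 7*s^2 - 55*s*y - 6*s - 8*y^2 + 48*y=7*s^2 + s*(-55*y - 42) - 8*y^2 + 51*y + 35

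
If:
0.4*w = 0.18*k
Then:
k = 2.22222222222222*w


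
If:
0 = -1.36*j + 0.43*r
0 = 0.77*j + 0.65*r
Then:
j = 0.00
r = 0.00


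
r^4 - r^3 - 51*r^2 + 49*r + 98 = (r - 7)*(r - 2)*(r + 1)*(r + 7)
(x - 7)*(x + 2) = x^2 - 5*x - 14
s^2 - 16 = (s - 4)*(s + 4)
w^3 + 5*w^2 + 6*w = w*(w + 2)*(w + 3)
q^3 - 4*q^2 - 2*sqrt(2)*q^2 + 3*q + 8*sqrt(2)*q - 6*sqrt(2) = (q - 3)*(q - 1)*(q - 2*sqrt(2))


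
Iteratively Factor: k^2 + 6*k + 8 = (k + 2)*(k + 4)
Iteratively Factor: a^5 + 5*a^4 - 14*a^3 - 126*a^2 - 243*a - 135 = (a + 3)*(a^4 + 2*a^3 - 20*a^2 - 66*a - 45) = (a - 5)*(a + 3)*(a^3 + 7*a^2 + 15*a + 9) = (a - 5)*(a + 1)*(a + 3)*(a^2 + 6*a + 9) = (a - 5)*(a + 1)*(a + 3)^2*(a + 3)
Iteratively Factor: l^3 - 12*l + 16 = (l + 4)*(l^2 - 4*l + 4) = (l - 2)*(l + 4)*(l - 2)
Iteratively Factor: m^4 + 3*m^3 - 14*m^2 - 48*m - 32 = (m - 4)*(m^3 + 7*m^2 + 14*m + 8) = (m - 4)*(m + 2)*(m^2 + 5*m + 4) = (m - 4)*(m + 2)*(m + 4)*(m + 1)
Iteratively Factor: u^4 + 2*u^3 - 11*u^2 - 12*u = (u + 4)*(u^3 - 2*u^2 - 3*u) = (u - 3)*(u + 4)*(u^2 + u) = (u - 3)*(u + 1)*(u + 4)*(u)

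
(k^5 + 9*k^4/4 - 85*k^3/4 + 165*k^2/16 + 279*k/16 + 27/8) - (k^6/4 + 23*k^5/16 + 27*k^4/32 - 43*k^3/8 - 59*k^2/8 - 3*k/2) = -k^6/4 - 7*k^5/16 + 45*k^4/32 - 127*k^3/8 + 283*k^2/16 + 303*k/16 + 27/8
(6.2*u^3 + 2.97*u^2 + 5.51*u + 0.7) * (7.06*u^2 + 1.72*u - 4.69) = 43.772*u^5 + 31.6322*u^4 + 14.931*u^3 + 0.489899999999998*u^2 - 24.6379*u - 3.283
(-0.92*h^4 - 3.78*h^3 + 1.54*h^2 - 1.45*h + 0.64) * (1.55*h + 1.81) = -1.426*h^5 - 7.5242*h^4 - 4.4548*h^3 + 0.5399*h^2 - 1.6325*h + 1.1584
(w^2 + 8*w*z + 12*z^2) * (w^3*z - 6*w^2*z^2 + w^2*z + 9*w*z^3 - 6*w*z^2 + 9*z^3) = w^5*z + 2*w^4*z^2 + w^4*z - 27*w^3*z^3 + 2*w^3*z^2 - 27*w^2*z^3 + 108*w*z^5 + 108*z^5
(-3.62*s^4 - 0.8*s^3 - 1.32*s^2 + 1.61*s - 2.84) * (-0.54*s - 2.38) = 1.9548*s^5 + 9.0476*s^4 + 2.6168*s^3 + 2.2722*s^2 - 2.2982*s + 6.7592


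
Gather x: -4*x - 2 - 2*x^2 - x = -2*x^2 - 5*x - 2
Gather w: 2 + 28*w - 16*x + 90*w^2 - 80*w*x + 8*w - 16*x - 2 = 90*w^2 + w*(36 - 80*x) - 32*x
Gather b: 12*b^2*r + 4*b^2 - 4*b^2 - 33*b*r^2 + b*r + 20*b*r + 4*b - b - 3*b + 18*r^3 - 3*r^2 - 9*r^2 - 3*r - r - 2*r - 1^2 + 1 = 12*b^2*r + b*(-33*r^2 + 21*r) + 18*r^3 - 12*r^2 - 6*r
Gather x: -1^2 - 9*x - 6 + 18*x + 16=9*x + 9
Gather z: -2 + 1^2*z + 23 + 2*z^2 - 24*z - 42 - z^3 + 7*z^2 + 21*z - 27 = -z^3 + 9*z^2 - 2*z - 48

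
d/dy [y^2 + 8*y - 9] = 2*y + 8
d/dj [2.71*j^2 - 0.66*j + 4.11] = 5.42*j - 0.66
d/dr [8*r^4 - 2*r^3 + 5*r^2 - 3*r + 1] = 32*r^3 - 6*r^2 + 10*r - 3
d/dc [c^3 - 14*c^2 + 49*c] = 3*c^2 - 28*c + 49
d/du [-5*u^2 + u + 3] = 1 - 10*u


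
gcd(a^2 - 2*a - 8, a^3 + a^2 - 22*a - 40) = a + 2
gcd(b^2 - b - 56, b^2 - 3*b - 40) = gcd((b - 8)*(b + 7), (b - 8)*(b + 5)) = b - 8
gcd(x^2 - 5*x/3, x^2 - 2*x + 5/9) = x - 5/3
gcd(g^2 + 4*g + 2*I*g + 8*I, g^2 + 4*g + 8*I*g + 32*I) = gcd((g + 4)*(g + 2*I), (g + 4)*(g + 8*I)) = g + 4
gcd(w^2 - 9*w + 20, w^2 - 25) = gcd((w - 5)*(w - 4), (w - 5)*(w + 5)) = w - 5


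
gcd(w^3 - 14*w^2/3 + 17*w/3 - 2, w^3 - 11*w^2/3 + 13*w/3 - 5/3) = w - 1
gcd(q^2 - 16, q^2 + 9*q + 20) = q + 4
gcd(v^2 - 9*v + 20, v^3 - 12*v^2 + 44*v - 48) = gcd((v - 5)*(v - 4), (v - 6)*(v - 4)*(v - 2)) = v - 4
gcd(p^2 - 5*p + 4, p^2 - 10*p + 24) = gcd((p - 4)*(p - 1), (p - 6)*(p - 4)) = p - 4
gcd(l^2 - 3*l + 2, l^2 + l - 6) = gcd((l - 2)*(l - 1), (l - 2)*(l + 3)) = l - 2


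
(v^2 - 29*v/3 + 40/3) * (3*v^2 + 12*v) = 3*v^4 - 17*v^3 - 76*v^2 + 160*v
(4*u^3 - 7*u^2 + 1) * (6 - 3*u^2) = -12*u^5 + 21*u^4 + 24*u^3 - 45*u^2 + 6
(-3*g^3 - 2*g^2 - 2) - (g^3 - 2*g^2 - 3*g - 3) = -4*g^3 + 3*g + 1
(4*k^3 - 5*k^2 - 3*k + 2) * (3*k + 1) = 12*k^4 - 11*k^3 - 14*k^2 + 3*k + 2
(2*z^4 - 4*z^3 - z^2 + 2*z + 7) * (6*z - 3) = 12*z^5 - 30*z^4 + 6*z^3 + 15*z^2 + 36*z - 21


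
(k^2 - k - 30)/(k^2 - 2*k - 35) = (k - 6)/(k - 7)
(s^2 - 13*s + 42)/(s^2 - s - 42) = (s - 6)/(s + 6)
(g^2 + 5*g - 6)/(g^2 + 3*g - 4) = (g + 6)/(g + 4)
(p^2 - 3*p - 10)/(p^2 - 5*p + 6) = (p^2 - 3*p - 10)/(p^2 - 5*p + 6)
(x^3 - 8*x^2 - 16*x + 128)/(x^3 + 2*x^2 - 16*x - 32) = (x - 8)/(x + 2)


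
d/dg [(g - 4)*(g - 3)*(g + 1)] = 3*g^2 - 12*g + 5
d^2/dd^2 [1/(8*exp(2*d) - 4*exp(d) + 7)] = 4*((1 - 8*exp(d))*(8*exp(2*d) - 4*exp(d) + 7) + 8*(4*exp(d) - 1)^2*exp(d))*exp(d)/(8*exp(2*d) - 4*exp(d) + 7)^3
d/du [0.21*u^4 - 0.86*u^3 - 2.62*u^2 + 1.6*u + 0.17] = 0.84*u^3 - 2.58*u^2 - 5.24*u + 1.6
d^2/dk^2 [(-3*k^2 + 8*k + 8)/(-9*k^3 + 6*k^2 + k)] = 2*(243*k^6 - 1944*k^5 - 2511*k^4 + 3078*k^3 - 648*k^2 - 144*k - 8)/(k^3*(729*k^6 - 1458*k^5 + 729*k^4 + 108*k^3 - 81*k^2 - 18*k - 1))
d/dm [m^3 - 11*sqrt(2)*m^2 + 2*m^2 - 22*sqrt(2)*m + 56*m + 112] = 3*m^2 - 22*sqrt(2)*m + 4*m - 22*sqrt(2) + 56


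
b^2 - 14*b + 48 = (b - 8)*(b - 6)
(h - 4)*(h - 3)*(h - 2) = h^3 - 9*h^2 + 26*h - 24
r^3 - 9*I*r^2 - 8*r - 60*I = (r - 6*I)*(r - 5*I)*(r + 2*I)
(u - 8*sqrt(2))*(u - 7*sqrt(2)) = u^2 - 15*sqrt(2)*u + 112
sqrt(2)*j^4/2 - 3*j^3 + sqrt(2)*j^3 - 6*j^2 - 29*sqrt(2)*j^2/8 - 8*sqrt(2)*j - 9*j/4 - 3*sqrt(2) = (j + 1/2)*(j + 3/2)*(j - 4*sqrt(2))*(sqrt(2)*j/2 + 1)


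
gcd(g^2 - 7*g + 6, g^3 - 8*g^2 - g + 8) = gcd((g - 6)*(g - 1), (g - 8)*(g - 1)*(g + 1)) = g - 1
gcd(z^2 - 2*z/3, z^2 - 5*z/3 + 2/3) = z - 2/3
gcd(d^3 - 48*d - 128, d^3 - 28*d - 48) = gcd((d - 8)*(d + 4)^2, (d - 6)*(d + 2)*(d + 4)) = d + 4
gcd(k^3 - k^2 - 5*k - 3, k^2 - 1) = k + 1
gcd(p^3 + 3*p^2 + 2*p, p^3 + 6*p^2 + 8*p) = p^2 + 2*p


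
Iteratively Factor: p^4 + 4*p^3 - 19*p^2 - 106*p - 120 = (p + 4)*(p^3 - 19*p - 30) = (p - 5)*(p + 4)*(p^2 + 5*p + 6) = (p - 5)*(p + 3)*(p + 4)*(p + 2)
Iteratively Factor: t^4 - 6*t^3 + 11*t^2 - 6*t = (t - 3)*(t^3 - 3*t^2 + 2*t) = (t - 3)*(t - 2)*(t^2 - t) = (t - 3)*(t - 2)*(t - 1)*(t)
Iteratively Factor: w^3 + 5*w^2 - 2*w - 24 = (w - 2)*(w^2 + 7*w + 12) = (w - 2)*(w + 3)*(w + 4)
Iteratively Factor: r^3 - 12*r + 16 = (r - 2)*(r^2 + 2*r - 8) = (r - 2)*(r + 4)*(r - 2)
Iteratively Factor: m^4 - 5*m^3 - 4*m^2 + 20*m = (m + 2)*(m^3 - 7*m^2 + 10*m) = (m - 2)*(m + 2)*(m^2 - 5*m) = (m - 5)*(m - 2)*(m + 2)*(m)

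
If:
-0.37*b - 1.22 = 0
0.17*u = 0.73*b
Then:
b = -3.30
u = -14.16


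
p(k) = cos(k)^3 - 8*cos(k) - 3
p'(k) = -3*sin(k)*cos(k)^2 + 8*sin(k)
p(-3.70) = 3.17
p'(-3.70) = 3.10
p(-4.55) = -1.71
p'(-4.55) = 7.82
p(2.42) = 2.58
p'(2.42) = 4.17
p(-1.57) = -3.01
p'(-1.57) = -8.00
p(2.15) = 1.21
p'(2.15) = 5.94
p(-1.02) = -7.04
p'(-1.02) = -6.12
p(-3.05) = 3.98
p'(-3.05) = -0.46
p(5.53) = -8.45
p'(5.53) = -4.38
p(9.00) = 3.53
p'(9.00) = 2.27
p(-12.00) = -9.15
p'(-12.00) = 3.15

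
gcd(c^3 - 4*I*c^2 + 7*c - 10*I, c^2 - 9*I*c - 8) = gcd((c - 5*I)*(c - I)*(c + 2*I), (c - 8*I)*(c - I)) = c - I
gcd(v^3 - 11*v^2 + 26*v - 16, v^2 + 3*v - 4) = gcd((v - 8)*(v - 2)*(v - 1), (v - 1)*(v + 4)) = v - 1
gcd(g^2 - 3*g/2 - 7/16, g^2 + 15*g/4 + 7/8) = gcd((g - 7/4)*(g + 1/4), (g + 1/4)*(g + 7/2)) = g + 1/4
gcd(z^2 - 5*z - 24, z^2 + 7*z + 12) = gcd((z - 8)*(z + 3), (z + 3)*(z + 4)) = z + 3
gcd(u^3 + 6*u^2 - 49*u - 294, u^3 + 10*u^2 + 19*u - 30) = u + 6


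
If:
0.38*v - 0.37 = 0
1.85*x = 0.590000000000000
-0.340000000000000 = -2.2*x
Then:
No Solution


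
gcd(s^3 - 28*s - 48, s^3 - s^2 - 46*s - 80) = s + 2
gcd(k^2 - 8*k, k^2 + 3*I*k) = k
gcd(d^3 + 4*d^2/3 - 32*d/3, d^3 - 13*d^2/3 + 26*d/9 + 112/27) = d - 8/3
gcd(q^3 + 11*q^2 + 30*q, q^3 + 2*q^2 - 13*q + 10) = q + 5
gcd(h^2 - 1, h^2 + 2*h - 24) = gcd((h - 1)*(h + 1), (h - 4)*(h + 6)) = 1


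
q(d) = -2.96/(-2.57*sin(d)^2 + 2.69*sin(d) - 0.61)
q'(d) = -2.96*(5.14*sin(d)*cos(d) - 2.69*cos(d))/(-2.57*sin(d)^2 + 2.69*sin(d) - 0.61)^2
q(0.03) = 5.57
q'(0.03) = 26.55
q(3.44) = 1.82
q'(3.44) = -4.51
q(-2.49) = 0.93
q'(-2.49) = -1.35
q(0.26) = 33.52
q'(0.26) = 502.05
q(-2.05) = 0.59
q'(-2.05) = -0.39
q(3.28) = 2.87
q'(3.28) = -9.39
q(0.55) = -31.52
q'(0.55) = 0.97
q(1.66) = 6.16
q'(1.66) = 2.78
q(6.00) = 1.89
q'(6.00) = 4.80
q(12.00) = 1.06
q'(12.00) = 1.74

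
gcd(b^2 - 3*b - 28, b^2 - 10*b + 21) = b - 7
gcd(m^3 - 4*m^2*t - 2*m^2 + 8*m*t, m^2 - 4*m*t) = -m^2 + 4*m*t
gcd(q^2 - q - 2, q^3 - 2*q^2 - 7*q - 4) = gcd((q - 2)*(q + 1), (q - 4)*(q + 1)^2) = q + 1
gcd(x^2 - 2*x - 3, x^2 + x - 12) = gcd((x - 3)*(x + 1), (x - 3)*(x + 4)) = x - 3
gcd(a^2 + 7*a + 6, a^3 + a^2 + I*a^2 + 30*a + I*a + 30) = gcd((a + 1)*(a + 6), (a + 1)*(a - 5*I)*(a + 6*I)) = a + 1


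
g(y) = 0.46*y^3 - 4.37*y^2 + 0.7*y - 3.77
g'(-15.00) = 442.30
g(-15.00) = -2550.02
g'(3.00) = -13.10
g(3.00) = -28.58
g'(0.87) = -5.86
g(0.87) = -6.17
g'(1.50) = -9.30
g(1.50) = -11.00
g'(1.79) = -10.52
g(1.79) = -13.88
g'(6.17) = -0.69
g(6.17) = -57.76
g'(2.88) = -13.02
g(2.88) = -27.01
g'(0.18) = -0.83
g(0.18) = -3.78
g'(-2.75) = 35.17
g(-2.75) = -48.31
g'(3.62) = -12.85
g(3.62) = -36.68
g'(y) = 1.38*y^2 - 8.74*y + 0.7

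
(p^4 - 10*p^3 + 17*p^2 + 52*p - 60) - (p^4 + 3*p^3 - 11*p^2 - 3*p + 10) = -13*p^3 + 28*p^2 + 55*p - 70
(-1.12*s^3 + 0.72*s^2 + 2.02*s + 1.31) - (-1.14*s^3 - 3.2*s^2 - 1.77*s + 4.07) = 0.0199999999999998*s^3 + 3.92*s^2 + 3.79*s - 2.76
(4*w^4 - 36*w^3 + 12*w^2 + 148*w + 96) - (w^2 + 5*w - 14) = 4*w^4 - 36*w^3 + 11*w^2 + 143*w + 110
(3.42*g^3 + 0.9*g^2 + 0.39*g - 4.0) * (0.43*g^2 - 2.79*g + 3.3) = 1.4706*g^5 - 9.1548*g^4 + 8.9427*g^3 + 0.1619*g^2 + 12.447*g - 13.2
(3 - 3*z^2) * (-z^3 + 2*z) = 3*z^5 - 9*z^3 + 6*z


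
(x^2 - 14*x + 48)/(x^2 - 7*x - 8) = (x - 6)/(x + 1)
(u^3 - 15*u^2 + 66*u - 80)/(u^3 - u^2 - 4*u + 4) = (u^2 - 13*u + 40)/(u^2 + u - 2)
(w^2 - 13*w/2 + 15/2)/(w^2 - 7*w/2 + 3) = (w - 5)/(w - 2)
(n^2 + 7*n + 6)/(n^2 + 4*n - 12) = (n + 1)/(n - 2)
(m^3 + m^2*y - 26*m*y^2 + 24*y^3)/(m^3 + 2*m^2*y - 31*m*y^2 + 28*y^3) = (m + 6*y)/(m + 7*y)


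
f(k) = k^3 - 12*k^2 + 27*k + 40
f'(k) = 3*k^2 - 24*k + 27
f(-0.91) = 4.74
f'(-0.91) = 51.32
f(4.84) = 2.95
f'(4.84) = -18.88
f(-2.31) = -98.73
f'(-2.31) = 98.45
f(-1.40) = -24.06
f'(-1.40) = 66.48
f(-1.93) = -64.00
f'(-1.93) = 84.49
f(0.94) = 55.61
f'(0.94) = 7.09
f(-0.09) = 37.47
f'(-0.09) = 29.18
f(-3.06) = -183.64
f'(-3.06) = 128.53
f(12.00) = 364.00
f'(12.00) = 171.00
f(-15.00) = -6440.00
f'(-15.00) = 1062.00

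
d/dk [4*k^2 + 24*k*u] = 8*k + 24*u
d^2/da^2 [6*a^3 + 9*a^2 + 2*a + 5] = 36*a + 18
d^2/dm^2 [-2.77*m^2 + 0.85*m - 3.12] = -5.54000000000000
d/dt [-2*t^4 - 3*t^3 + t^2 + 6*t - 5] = -8*t^3 - 9*t^2 + 2*t + 6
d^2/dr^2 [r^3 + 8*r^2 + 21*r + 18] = 6*r + 16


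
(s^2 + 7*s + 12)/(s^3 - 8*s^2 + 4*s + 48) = (s^2 + 7*s + 12)/(s^3 - 8*s^2 + 4*s + 48)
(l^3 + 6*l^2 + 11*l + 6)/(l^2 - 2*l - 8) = (l^2 + 4*l + 3)/(l - 4)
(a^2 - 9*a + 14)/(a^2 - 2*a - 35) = (a - 2)/(a + 5)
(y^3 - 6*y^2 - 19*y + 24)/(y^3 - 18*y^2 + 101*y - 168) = (y^2 + 2*y - 3)/(y^2 - 10*y + 21)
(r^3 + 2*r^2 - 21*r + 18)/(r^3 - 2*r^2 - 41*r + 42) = (r - 3)/(r - 7)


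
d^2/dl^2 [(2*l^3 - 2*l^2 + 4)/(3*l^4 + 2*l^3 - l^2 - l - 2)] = 4*(9*l^9 - 27*l^8 - 9*l^7 + 196*l^6 + 240*l^5 - 60*l^4 - 72*l^3 + 78*l^2 + 42*l - 6)/(27*l^12 + 54*l^11 + 9*l^10 - 55*l^9 - 93*l^8 - 60*l^7 + 32*l^6 + 63*l^5 + 51*l^4 + 11*l^3 - 18*l^2 - 12*l - 8)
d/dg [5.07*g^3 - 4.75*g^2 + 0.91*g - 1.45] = 15.21*g^2 - 9.5*g + 0.91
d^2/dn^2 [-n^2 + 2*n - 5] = -2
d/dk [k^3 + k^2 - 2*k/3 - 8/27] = 3*k^2 + 2*k - 2/3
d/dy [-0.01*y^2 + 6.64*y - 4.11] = 6.64 - 0.02*y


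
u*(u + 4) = u^2 + 4*u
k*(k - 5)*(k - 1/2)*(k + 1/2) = k^4 - 5*k^3 - k^2/4 + 5*k/4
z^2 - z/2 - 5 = (z - 5/2)*(z + 2)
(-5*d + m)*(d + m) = -5*d^2 - 4*d*m + m^2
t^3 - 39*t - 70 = (t - 7)*(t + 2)*(t + 5)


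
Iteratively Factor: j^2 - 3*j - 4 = (j - 4)*(j + 1)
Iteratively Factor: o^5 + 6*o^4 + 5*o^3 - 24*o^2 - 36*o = (o - 2)*(o^4 + 8*o^3 + 21*o^2 + 18*o) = (o - 2)*(o + 3)*(o^3 + 5*o^2 + 6*o) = o*(o - 2)*(o + 3)*(o^2 + 5*o + 6) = o*(o - 2)*(o + 3)^2*(o + 2)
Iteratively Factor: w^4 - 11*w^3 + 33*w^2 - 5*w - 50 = (w + 1)*(w^3 - 12*w^2 + 45*w - 50) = (w - 5)*(w + 1)*(w^2 - 7*w + 10) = (w - 5)^2*(w + 1)*(w - 2)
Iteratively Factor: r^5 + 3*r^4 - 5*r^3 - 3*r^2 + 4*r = (r - 1)*(r^4 + 4*r^3 - r^2 - 4*r) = (r - 1)^2*(r^3 + 5*r^2 + 4*r) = r*(r - 1)^2*(r^2 + 5*r + 4) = r*(r - 1)^2*(r + 1)*(r + 4)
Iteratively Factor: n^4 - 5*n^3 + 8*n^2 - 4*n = (n)*(n^3 - 5*n^2 + 8*n - 4) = n*(n - 2)*(n^2 - 3*n + 2) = n*(n - 2)*(n - 1)*(n - 2)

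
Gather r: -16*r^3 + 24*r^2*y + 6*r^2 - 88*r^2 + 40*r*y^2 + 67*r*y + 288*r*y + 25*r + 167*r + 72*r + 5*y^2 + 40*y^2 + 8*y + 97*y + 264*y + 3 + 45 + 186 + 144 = -16*r^3 + r^2*(24*y - 82) + r*(40*y^2 + 355*y + 264) + 45*y^2 + 369*y + 378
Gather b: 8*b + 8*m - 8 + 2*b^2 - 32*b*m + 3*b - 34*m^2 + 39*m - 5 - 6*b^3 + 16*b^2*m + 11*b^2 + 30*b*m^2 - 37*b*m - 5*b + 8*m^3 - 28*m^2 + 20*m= -6*b^3 + b^2*(16*m + 13) + b*(30*m^2 - 69*m + 6) + 8*m^3 - 62*m^2 + 67*m - 13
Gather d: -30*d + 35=35 - 30*d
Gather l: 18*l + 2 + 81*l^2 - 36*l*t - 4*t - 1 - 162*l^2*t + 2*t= l^2*(81 - 162*t) + l*(18 - 36*t) - 2*t + 1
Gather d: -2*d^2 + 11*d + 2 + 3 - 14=-2*d^2 + 11*d - 9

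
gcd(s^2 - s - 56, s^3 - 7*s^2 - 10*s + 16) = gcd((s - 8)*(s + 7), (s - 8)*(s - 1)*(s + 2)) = s - 8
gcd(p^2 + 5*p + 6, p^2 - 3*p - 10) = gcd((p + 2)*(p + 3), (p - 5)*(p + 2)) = p + 2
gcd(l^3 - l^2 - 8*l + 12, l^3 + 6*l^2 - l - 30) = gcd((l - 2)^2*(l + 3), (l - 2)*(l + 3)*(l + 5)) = l^2 + l - 6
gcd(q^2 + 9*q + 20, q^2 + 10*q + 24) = q + 4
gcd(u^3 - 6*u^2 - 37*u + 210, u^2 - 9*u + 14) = u - 7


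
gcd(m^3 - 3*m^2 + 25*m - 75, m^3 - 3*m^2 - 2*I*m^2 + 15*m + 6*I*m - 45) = m^2 + m*(-3 - 5*I) + 15*I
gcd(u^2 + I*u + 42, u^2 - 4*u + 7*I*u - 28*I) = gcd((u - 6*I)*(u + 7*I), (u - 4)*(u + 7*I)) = u + 7*I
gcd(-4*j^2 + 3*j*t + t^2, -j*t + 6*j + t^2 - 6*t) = -j + t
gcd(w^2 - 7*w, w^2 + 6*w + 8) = 1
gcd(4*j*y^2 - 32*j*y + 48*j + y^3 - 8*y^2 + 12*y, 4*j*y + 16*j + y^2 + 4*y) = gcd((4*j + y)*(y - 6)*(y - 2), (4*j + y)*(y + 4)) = 4*j + y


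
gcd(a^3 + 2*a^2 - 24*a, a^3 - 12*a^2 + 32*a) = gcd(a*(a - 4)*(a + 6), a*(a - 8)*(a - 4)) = a^2 - 4*a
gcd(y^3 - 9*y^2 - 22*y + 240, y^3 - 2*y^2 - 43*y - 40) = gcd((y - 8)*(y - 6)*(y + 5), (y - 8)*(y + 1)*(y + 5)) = y^2 - 3*y - 40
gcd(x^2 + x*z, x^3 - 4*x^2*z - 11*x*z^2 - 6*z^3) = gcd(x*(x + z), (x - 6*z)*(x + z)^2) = x + z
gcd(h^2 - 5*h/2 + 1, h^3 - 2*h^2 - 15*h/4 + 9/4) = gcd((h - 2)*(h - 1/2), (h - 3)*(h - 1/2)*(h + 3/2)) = h - 1/2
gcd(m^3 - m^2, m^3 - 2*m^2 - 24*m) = m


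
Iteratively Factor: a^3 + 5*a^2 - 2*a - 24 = (a + 4)*(a^2 + a - 6) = (a + 3)*(a + 4)*(a - 2)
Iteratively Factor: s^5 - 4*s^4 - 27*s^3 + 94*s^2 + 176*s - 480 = (s - 5)*(s^4 + s^3 - 22*s^2 - 16*s + 96) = (s - 5)*(s - 4)*(s^3 + 5*s^2 - 2*s - 24) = (s - 5)*(s - 4)*(s - 2)*(s^2 + 7*s + 12) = (s - 5)*(s - 4)*(s - 2)*(s + 4)*(s + 3)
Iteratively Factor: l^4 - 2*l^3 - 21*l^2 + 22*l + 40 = (l - 2)*(l^3 - 21*l - 20) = (l - 2)*(l + 1)*(l^2 - l - 20) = (l - 5)*(l - 2)*(l + 1)*(l + 4)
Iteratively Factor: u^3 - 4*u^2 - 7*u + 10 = (u - 5)*(u^2 + u - 2) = (u - 5)*(u - 1)*(u + 2)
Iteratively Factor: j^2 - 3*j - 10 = (j - 5)*(j + 2)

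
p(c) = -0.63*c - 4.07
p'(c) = -0.630000000000000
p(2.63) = -5.73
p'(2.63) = -0.63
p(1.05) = -4.73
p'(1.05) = -0.63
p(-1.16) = -3.34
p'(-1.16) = -0.63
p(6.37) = -8.08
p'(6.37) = -0.63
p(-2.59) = -2.44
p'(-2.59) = -0.63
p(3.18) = -6.07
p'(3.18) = -0.63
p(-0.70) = -3.63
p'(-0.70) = -0.63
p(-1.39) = -3.19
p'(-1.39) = -0.63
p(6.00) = -7.85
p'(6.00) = -0.63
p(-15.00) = 5.38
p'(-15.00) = -0.63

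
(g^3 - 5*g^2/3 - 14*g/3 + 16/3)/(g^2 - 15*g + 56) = (3*g^3 - 5*g^2 - 14*g + 16)/(3*(g^2 - 15*g + 56))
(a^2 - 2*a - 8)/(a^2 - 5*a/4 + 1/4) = 4*(a^2 - 2*a - 8)/(4*a^2 - 5*a + 1)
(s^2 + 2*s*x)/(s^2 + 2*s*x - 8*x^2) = s*(s + 2*x)/(s^2 + 2*s*x - 8*x^2)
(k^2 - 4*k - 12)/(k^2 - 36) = (k + 2)/(k + 6)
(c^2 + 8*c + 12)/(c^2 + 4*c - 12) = (c + 2)/(c - 2)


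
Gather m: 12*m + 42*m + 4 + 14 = 54*m + 18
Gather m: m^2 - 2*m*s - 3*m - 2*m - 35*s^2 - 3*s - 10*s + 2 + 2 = m^2 + m*(-2*s - 5) - 35*s^2 - 13*s + 4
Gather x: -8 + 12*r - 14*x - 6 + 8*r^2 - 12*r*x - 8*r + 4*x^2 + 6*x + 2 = 8*r^2 + 4*r + 4*x^2 + x*(-12*r - 8) - 12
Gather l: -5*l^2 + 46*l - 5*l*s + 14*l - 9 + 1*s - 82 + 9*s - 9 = -5*l^2 + l*(60 - 5*s) + 10*s - 100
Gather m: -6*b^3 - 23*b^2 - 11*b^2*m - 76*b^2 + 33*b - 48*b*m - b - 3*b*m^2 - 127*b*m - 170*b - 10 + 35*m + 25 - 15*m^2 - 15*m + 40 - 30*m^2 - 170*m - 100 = -6*b^3 - 99*b^2 - 138*b + m^2*(-3*b - 45) + m*(-11*b^2 - 175*b - 150) - 45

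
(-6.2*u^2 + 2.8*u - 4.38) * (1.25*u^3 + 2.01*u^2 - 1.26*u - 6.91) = -7.75*u^5 - 8.962*u^4 + 7.965*u^3 + 30.5102*u^2 - 13.8292*u + 30.2658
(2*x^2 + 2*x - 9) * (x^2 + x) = 2*x^4 + 4*x^3 - 7*x^2 - 9*x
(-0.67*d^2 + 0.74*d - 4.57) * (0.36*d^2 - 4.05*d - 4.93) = -0.2412*d^4 + 2.9799*d^3 - 1.3391*d^2 + 14.8603*d + 22.5301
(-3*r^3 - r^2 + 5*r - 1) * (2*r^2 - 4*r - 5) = -6*r^5 + 10*r^4 + 29*r^3 - 17*r^2 - 21*r + 5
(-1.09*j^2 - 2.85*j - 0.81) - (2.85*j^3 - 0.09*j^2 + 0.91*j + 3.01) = -2.85*j^3 - 1.0*j^2 - 3.76*j - 3.82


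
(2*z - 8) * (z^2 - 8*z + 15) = 2*z^3 - 24*z^2 + 94*z - 120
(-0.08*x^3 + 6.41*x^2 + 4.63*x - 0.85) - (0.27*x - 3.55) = -0.08*x^3 + 6.41*x^2 + 4.36*x + 2.7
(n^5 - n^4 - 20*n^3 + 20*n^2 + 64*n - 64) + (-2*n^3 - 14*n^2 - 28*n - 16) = n^5 - n^4 - 22*n^3 + 6*n^2 + 36*n - 80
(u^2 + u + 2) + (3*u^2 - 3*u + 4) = 4*u^2 - 2*u + 6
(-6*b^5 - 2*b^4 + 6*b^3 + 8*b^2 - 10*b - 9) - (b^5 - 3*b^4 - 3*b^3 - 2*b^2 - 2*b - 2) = -7*b^5 + b^4 + 9*b^3 + 10*b^2 - 8*b - 7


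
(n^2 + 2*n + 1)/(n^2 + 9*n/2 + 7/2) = 2*(n + 1)/(2*n + 7)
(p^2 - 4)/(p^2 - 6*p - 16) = (p - 2)/(p - 8)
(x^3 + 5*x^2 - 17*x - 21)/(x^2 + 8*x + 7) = x - 3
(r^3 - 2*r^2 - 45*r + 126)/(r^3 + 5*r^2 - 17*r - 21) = (r - 6)/(r + 1)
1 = 1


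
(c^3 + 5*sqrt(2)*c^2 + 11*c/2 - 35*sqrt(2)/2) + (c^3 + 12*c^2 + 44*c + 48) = 2*c^3 + 5*sqrt(2)*c^2 + 12*c^2 + 99*c/2 - 35*sqrt(2)/2 + 48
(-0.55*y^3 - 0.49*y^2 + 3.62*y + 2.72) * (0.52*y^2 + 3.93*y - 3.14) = -0.286*y^5 - 2.4163*y^4 + 1.6837*y^3 + 17.1796*y^2 - 0.677200000000001*y - 8.5408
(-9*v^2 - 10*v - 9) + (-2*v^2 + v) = -11*v^2 - 9*v - 9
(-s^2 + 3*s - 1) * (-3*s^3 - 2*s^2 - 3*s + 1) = 3*s^5 - 7*s^4 - 8*s^2 + 6*s - 1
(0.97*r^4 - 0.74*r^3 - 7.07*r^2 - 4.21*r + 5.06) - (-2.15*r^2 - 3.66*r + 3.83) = 0.97*r^4 - 0.74*r^3 - 4.92*r^2 - 0.55*r + 1.23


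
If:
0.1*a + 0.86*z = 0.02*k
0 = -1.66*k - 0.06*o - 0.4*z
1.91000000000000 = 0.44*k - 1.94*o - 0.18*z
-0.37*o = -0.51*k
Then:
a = -49.62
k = -1.32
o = -1.82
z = 5.74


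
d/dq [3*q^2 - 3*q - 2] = 6*q - 3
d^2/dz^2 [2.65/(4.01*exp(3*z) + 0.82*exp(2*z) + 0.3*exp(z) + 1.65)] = (2.65*(12.03*exp(2*z) + 1.64*exp(z) + 0.3)*(24.06*exp(2*z) + 3.28*exp(z) + 0.6)*exp(z) - (95.6385*exp(2*z) + 8.692*exp(z) + 0.795)*(4.01*exp(3*z) + 0.82*exp(2*z) + 0.3*exp(z) + 1.65))*exp(z)/(4.01*exp(3*z) + 0.82*exp(2*z) + 0.3*exp(z) + 1.65)^3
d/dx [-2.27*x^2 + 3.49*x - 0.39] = 3.49 - 4.54*x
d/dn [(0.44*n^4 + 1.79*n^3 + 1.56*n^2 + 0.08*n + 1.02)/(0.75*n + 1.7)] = (0.99*n^4 + 5.677*n^3 + 10.299*n^2 + 5.304*n - 0.629)/(0.5625*n^2 + 2.55*n + 2.89)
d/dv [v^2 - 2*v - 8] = 2*v - 2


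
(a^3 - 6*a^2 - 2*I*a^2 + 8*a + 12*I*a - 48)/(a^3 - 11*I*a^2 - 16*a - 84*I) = (a^2 + a*(-6 - 4*I) + 24*I)/(a^2 - 13*I*a - 42)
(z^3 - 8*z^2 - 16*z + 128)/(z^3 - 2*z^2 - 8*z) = (z^2 - 4*z - 32)/(z*(z + 2))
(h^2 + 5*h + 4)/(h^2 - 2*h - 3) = (h + 4)/(h - 3)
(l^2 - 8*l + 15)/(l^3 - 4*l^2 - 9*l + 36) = (l - 5)/(l^2 - l - 12)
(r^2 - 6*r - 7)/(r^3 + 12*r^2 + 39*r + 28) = (r - 7)/(r^2 + 11*r + 28)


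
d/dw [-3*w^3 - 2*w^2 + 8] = w*(-9*w - 4)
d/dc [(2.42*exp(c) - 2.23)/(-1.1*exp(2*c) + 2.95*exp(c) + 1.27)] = (2.662*exp(2*c) - 4.906*exp(c) + 9.6519)*exp(c)/(1.21*exp(4*c) - 6.49*exp(3*c) + 5.9085*exp(2*c) + 7.493*exp(c) + 1.6129)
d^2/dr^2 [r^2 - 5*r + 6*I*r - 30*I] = 2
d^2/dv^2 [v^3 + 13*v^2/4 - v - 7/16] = 6*v + 13/2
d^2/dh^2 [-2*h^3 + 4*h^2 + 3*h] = 8 - 12*h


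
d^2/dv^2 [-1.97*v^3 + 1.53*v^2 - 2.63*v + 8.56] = 3.06 - 11.82*v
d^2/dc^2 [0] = 0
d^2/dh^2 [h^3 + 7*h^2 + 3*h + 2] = 6*h + 14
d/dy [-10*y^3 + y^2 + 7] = 2*y*(1 - 15*y)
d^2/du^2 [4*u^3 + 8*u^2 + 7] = 24*u + 16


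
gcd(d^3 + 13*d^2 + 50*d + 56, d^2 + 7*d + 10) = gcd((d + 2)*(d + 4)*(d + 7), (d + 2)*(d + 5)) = d + 2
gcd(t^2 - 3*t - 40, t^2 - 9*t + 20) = 1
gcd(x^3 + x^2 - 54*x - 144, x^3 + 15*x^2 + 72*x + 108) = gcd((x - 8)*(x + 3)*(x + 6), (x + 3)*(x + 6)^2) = x^2 + 9*x + 18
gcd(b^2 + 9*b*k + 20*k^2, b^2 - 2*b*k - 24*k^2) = b + 4*k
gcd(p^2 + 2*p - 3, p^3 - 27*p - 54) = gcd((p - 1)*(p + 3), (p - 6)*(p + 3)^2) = p + 3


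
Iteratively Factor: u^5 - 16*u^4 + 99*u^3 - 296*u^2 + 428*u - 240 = (u - 4)*(u^4 - 12*u^3 + 51*u^2 - 92*u + 60) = (u - 5)*(u - 4)*(u^3 - 7*u^2 + 16*u - 12) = (u - 5)*(u - 4)*(u - 2)*(u^2 - 5*u + 6) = (u - 5)*(u - 4)*(u - 2)^2*(u - 3)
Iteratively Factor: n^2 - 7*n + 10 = (n - 2)*(n - 5)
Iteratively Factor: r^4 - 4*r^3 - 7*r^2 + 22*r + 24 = (r - 4)*(r^3 - 7*r - 6) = (r - 4)*(r - 3)*(r^2 + 3*r + 2) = (r - 4)*(r - 3)*(r + 2)*(r + 1)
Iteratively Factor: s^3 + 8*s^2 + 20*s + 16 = (s + 4)*(s^2 + 4*s + 4) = (s + 2)*(s + 4)*(s + 2)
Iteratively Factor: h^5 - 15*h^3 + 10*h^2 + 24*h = (h - 2)*(h^4 + 2*h^3 - 11*h^2 - 12*h) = (h - 3)*(h - 2)*(h^3 + 5*h^2 + 4*h) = (h - 3)*(h - 2)*(h + 4)*(h^2 + h) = (h - 3)*(h - 2)*(h + 1)*(h + 4)*(h)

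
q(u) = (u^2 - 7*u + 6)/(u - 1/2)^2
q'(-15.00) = 0.03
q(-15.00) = 1.40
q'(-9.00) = 0.07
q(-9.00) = 1.66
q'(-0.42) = 14.15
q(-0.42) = 10.77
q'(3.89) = 0.38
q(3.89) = -0.53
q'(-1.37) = 2.56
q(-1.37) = 4.99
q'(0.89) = -53.27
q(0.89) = 3.70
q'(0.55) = -41600.00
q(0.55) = 981.00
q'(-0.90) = 5.07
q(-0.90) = 6.69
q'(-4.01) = 0.35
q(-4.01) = 2.47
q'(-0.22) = 26.31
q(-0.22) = 14.64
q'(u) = (2*u - 7)/(u - 1/2)^2 - 2*(u^2 - 7*u + 6)/(u - 1/2)^3 = 4*(12*u - 17)/(8*u^3 - 12*u^2 + 6*u - 1)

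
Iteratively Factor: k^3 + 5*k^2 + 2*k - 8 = (k + 4)*(k^2 + k - 2) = (k + 2)*(k + 4)*(k - 1)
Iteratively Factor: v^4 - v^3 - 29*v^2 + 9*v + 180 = (v - 3)*(v^3 + 2*v^2 - 23*v - 60) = (v - 5)*(v - 3)*(v^2 + 7*v + 12) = (v - 5)*(v - 3)*(v + 3)*(v + 4)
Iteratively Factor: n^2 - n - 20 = (n - 5)*(n + 4)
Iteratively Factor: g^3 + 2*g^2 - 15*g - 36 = (g - 4)*(g^2 + 6*g + 9) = (g - 4)*(g + 3)*(g + 3)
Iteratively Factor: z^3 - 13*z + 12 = (z - 1)*(z^2 + z - 12) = (z - 3)*(z - 1)*(z + 4)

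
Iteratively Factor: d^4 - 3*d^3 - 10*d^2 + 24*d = (d)*(d^3 - 3*d^2 - 10*d + 24) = d*(d - 2)*(d^2 - d - 12) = d*(d - 2)*(d + 3)*(d - 4)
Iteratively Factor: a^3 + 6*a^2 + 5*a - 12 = (a + 3)*(a^2 + 3*a - 4) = (a - 1)*(a + 3)*(a + 4)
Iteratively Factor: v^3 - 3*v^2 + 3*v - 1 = (v - 1)*(v^2 - 2*v + 1) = (v - 1)^2*(v - 1)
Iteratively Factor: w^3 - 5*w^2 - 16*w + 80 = (w - 5)*(w^2 - 16) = (w - 5)*(w - 4)*(w + 4)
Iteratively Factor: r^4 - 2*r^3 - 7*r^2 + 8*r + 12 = (r - 3)*(r^3 + r^2 - 4*r - 4) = (r - 3)*(r - 2)*(r^2 + 3*r + 2) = (r - 3)*(r - 2)*(r + 2)*(r + 1)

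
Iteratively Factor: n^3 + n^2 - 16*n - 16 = (n - 4)*(n^2 + 5*n + 4) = (n - 4)*(n + 1)*(n + 4)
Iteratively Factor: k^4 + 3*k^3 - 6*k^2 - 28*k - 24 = (k + 2)*(k^3 + k^2 - 8*k - 12) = (k + 2)^2*(k^2 - k - 6) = (k + 2)^3*(k - 3)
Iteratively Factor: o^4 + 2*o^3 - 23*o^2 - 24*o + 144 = (o + 4)*(o^3 - 2*o^2 - 15*o + 36) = (o + 4)^2*(o^2 - 6*o + 9) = (o - 3)*(o + 4)^2*(o - 3)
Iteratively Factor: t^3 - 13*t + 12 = (t - 1)*(t^2 + t - 12) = (t - 1)*(t + 4)*(t - 3)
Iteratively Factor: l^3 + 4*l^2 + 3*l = (l)*(l^2 + 4*l + 3) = l*(l + 3)*(l + 1)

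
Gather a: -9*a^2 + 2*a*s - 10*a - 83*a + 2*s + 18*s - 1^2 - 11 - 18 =-9*a^2 + a*(2*s - 93) + 20*s - 30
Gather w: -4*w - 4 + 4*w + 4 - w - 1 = -w - 1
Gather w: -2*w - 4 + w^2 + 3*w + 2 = w^2 + w - 2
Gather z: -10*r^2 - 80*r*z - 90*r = -10*r^2 - 80*r*z - 90*r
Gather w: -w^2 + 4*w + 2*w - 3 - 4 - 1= -w^2 + 6*w - 8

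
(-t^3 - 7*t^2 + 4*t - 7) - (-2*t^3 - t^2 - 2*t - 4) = t^3 - 6*t^2 + 6*t - 3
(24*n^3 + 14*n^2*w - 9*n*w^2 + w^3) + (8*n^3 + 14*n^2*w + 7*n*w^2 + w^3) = 32*n^3 + 28*n^2*w - 2*n*w^2 + 2*w^3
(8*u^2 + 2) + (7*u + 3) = 8*u^2 + 7*u + 5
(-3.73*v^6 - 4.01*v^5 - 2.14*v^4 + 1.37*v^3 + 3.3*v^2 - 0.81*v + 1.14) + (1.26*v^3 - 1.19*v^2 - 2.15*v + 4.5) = -3.73*v^6 - 4.01*v^5 - 2.14*v^4 + 2.63*v^3 + 2.11*v^2 - 2.96*v + 5.64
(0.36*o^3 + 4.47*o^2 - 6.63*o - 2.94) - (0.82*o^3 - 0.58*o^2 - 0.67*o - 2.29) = -0.46*o^3 + 5.05*o^2 - 5.96*o - 0.65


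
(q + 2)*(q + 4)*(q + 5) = q^3 + 11*q^2 + 38*q + 40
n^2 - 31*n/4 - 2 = (n - 8)*(n + 1/4)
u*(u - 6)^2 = u^3 - 12*u^2 + 36*u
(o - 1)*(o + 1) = o^2 - 1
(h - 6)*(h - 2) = h^2 - 8*h + 12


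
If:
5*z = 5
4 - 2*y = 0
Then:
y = 2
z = 1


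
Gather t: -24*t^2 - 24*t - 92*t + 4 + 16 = -24*t^2 - 116*t + 20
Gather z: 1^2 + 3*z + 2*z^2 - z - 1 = 2*z^2 + 2*z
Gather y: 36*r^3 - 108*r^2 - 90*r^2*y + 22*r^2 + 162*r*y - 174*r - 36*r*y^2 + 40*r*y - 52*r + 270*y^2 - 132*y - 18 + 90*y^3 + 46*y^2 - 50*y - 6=36*r^3 - 86*r^2 - 226*r + 90*y^3 + y^2*(316 - 36*r) + y*(-90*r^2 + 202*r - 182) - 24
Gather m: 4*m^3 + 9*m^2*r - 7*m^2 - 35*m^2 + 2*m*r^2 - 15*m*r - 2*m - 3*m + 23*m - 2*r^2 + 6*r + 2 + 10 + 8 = 4*m^3 + m^2*(9*r - 42) + m*(2*r^2 - 15*r + 18) - 2*r^2 + 6*r + 20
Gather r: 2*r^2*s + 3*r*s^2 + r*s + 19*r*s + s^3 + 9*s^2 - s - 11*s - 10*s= 2*r^2*s + r*(3*s^2 + 20*s) + s^3 + 9*s^2 - 22*s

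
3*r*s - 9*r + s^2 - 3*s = (3*r + s)*(s - 3)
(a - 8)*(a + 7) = a^2 - a - 56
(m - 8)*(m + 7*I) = m^2 - 8*m + 7*I*m - 56*I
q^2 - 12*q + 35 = (q - 7)*(q - 5)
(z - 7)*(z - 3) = z^2 - 10*z + 21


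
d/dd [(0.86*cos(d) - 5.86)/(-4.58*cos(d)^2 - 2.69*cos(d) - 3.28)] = (-3.9388*cos(d)^2 + 53.6776*cos(d) + 18.5842)*sin(d)/(20.9764*cos(d)^4 + 24.6404*cos(d)^3 + 37.2809*cos(d)^2 + 17.6464*cos(d) + 10.7584)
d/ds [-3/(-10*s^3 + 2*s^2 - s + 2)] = 3*(-30*s^2 + 4*s - 1)/(10*s^3 - 2*s^2 + s - 2)^2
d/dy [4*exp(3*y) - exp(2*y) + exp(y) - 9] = (12*exp(2*y) - 2*exp(y) + 1)*exp(y)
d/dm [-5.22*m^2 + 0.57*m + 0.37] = 0.57 - 10.44*m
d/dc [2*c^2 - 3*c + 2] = 4*c - 3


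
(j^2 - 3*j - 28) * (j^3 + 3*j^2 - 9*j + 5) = j^5 - 46*j^3 - 52*j^2 + 237*j - 140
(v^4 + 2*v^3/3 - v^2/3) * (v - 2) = v^5 - 4*v^4/3 - 5*v^3/3 + 2*v^2/3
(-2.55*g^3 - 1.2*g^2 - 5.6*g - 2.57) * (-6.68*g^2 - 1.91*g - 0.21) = 17.034*g^5 + 12.8865*g^4 + 40.2355*g^3 + 28.1156*g^2 + 6.0847*g + 0.5397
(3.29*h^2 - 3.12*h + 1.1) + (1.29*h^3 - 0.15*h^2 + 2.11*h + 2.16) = 1.29*h^3 + 3.14*h^2 - 1.01*h + 3.26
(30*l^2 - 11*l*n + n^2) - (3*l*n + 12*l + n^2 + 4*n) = 30*l^2 - 14*l*n - 12*l - 4*n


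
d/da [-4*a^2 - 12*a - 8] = -8*a - 12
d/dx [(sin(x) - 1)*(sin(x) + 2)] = sin(2*x) + cos(x)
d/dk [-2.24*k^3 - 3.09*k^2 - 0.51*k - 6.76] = -6.72*k^2 - 6.18*k - 0.51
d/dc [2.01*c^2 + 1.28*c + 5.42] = 4.02*c + 1.28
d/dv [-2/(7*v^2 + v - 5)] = 2*(14*v + 1)/(7*v^2 + v - 5)^2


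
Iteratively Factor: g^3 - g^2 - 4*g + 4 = (g - 1)*(g^2 - 4) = (g - 2)*(g - 1)*(g + 2)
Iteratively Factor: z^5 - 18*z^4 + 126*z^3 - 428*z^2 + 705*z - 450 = (z - 5)*(z^4 - 13*z^3 + 61*z^2 - 123*z + 90) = (z - 5)^2*(z^3 - 8*z^2 + 21*z - 18) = (z - 5)^2*(z - 3)*(z^2 - 5*z + 6) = (z - 5)^2*(z - 3)*(z - 2)*(z - 3)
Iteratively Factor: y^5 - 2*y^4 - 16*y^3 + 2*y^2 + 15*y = (y - 5)*(y^4 + 3*y^3 - y^2 - 3*y) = (y - 5)*(y - 1)*(y^3 + 4*y^2 + 3*y) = (y - 5)*(y - 1)*(y + 3)*(y^2 + y) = (y - 5)*(y - 1)*(y + 1)*(y + 3)*(y)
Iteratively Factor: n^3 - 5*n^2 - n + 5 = (n - 1)*(n^2 - 4*n - 5) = (n - 5)*(n - 1)*(n + 1)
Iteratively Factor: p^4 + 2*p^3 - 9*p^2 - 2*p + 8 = (p - 1)*(p^3 + 3*p^2 - 6*p - 8) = (p - 1)*(p + 4)*(p^2 - p - 2) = (p - 1)*(p + 1)*(p + 4)*(p - 2)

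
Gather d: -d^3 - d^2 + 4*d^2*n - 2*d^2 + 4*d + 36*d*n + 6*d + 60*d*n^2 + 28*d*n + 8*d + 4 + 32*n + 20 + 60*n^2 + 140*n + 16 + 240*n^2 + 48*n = -d^3 + d^2*(4*n - 3) + d*(60*n^2 + 64*n + 18) + 300*n^2 + 220*n + 40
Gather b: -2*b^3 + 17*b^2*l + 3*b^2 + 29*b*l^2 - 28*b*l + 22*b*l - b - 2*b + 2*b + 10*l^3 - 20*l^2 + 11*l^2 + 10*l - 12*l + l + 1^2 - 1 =-2*b^3 + b^2*(17*l + 3) + b*(29*l^2 - 6*l - 1) + 10*l^3 - 9*l^2 - l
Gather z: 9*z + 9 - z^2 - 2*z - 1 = -z^2 + 7*z + 8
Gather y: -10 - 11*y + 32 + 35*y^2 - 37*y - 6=35*y^2 - 48*y + 16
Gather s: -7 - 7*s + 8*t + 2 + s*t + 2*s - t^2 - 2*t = s*(t - 5) - t^2 + 6*t - 5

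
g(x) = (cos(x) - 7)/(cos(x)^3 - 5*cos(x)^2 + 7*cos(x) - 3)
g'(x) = (cos(x) - 7)*(3*sin(x)*cos(x)^2 - 10*sin(x)*cos(x) + 7*sin(x))/(cos(x)^3 - 5*cos(x)^2 + 7*cos(x) - 3)^2 - sin(x)/(cos(x)^3 - 5*cos(x)^2 + 7*cos(x) - 3)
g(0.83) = 25.74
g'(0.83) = -121.99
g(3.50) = 0.54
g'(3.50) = 0.22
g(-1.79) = 1.51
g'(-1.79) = 2.68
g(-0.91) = 17.94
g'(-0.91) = 77.05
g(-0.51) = 177.87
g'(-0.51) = 1391.31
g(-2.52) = 0.62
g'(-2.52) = 0.45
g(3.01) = 0.50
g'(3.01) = -0.07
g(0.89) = 19.57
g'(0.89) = -86.09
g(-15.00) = 0.67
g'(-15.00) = 0.55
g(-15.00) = 0.67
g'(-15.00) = 0.55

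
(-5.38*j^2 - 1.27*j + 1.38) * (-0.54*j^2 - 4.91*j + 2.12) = 2.9052*j^4 + 27.1016*j^3 - 5.9151*j^2 - 9.4682*j + 2.9256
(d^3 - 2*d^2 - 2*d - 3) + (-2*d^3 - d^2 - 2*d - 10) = -d^3 - 3*d^2 - 4*d - 13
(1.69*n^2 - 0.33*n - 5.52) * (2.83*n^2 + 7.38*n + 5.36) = 4.7827*n^4 + 11.5383*n^3 - 8.9986*n^2 - 42.5064*n - 29.5872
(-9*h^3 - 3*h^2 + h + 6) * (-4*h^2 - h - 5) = 36*h^5 + 21*h^4 + 44*h^3 - 10*h^2 - 11*h - 30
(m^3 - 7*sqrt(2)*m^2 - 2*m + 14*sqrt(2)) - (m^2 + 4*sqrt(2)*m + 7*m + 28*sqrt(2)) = m^3 - 7*sqrt(2)*m^2 - m^2 - 9*m - 4*sqrt(2)*m - 14*sqrt(2)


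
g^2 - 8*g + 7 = (g - 7)*(g - 1)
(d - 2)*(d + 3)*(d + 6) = d^3 + 7*d^2 - 36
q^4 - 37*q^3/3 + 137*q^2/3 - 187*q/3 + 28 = (q - 7)*(q - 3)*(q - 4/3)*(q - 1)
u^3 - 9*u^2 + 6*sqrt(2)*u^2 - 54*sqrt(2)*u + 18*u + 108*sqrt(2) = (u - 6)*(u - 3)*(u + 6*sqrt(2))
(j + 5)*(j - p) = j^2 - j*p + 5*j - 5*p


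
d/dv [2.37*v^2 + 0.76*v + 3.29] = 4.74*v + 0.76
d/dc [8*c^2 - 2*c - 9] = 16*c - 2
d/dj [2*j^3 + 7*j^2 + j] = 6*j^2 + 14*j + 1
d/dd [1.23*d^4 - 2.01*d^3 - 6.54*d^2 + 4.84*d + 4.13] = 4.92*d^3 - 6.03*d^2 - 13.08*d + 4.84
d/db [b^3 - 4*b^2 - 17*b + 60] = 3*b^2 - 8*b - 17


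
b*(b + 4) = b^2 + 4*b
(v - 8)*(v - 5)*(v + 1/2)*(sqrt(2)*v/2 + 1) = sqrt(2)*v^4/2 - 25*sqrt(2)*v^3/4 + v^3 - 25*v^2/2 + 67*sqrt(2)*v^2/4 + 10*sqrt(2)*v + 67*v/2 + 20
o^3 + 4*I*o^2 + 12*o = o*(o - 2*I)*(o + 6*I)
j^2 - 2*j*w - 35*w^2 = (j - 7*w)*(j + 5*w)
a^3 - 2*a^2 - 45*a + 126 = (a - 6)*(a - 3)*(a + 7)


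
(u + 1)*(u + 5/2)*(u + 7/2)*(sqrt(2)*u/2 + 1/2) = sqrt(2)*u^4/2 + u^3/2 + 7*sqrt(2)*u^3/2 + 7*u^2/2 + 59*sqrt(2)*u^2/8 + 35*sqrt(2)*u/8 + 59*u/8 + 35/8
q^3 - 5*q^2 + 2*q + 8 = (q - 4)*(q - 2)*(q + 1)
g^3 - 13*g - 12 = (g - 4)*(g + 1)*(g + 3)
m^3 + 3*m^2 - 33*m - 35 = (m - 5)*(m + 1)*(m + 7)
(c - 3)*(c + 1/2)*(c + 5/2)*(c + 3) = c^4 + 3*c^3 - 31*c^2/4 - 27*c - 45/4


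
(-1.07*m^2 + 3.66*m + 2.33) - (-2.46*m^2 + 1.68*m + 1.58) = 1.39*m^2 + 1.98*m + 0.75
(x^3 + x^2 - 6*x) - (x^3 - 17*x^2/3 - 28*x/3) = 20*x^2/3 + 10*x/3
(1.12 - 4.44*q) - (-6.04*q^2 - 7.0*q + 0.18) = 6.04*q^2 + 2.56*q + 0.94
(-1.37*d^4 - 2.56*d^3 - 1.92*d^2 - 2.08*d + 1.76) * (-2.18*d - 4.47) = 2.9866*d^5 + 11.7047*d^4 + 15.6288*d^3 + 13.1168*d^2 + 5.4608*d - 7.8672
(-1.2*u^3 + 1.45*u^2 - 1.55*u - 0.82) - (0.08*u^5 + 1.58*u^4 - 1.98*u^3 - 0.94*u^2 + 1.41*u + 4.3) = -0.08*u^5 - 1.58*u^4 + 0.78*u^3 + 2.39*u^2 - 2.96*u - 5.12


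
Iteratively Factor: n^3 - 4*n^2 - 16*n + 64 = (n - 4)*(n^2 - 16) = (n - 4)^2*(n + 4)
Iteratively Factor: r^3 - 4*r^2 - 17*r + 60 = (r - 5)*(r^2 + r - 12) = (r - 5)*(r + 4)*(r - 3)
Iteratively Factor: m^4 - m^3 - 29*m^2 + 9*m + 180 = (m - 3)*(m^3 + 2*m^2 - 23*m - 60) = (m - 5)*(m - 3)*(m^2 + 7*m + 12) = (m - 5)*(m - 3)*(m + 4)*(m + 3)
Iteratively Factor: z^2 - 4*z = (z)*(z - 4)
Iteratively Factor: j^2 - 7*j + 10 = (j - 2)*(j - 5)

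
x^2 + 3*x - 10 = (x - 2)*(x + 5)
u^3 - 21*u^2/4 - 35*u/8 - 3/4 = (u - 6)*(u + 1/4)*(u + 1/2)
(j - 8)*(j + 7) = j^2 - j - 56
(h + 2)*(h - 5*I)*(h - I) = h^3 + 2*h^2 - 6*I*h^2 - 5*h - 12*I*h - 10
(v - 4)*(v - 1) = v^2 - 5*v + 4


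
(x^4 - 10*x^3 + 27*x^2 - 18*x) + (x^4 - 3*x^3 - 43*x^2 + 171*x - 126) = 2*x^4 - 13*x^3 - 16*x^2 + 153*x - 126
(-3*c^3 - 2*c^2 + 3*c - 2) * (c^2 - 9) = -3*c^5 - 2*c^4 + 30*c^3 + 16*c^2 - 27*c + 18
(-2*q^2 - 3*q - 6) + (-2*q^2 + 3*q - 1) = -4*q^2 - 7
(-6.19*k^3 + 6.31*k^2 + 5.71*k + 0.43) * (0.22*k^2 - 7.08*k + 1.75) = -1.3618*k^5 + 45.2134*k^4 - 54.2511*k^3 - 29.2897*k^2 + 6.9481*k + 0.7525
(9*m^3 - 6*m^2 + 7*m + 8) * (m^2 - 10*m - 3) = 9*m^5 - 96*m^4 + 40*m^3 - 44*m^2 - 101*m - 24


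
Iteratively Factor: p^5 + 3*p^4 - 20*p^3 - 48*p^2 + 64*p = (p)*(p^4 + 3*p^3 - 20*p^2 - 48*p + 64) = p*(p - 1)*(p^3 + 4*p^2 - 16*p - 64) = p*(p - 1)*(p + 4)*(p^2 - 16) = p*(p - 4)*(p - 1)*(p + 4)*(p + 4)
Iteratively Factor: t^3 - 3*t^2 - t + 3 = (t - 1)*(t^2 - 2*t - 3) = (t - 3)*(t - 1)*(t + 1)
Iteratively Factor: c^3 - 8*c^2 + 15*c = (c)*(c^2 - 8*c + 15) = c*(c - 5)*(c - 3)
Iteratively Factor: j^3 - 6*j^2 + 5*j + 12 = (j + 1)*(j^2 - 7*j + 12) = (j - 3)*(j + 1)*(j - 4)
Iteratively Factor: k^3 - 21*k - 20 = (k - 5)*(k^2 + 5*k + 4) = (k - 5)*(k + 1)*(k + 4)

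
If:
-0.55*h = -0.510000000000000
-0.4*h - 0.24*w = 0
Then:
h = 0.93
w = -1.55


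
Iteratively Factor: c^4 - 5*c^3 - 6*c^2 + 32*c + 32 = (c + 2)*(c^3 - 7*c^2 + 8*c + 16) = (c + 1)*(c + 2)*(c^2 - 8*c + 16) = (c - 4)*(c + 1)*(c + 2)*(c - 4)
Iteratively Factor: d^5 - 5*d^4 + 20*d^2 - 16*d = (d)*(d^4 - 5*d^3 + 20*d - 16) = d*(d - 4)*(d^3 - d^2 - 4*d + 4) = d*(d - 4)*(d + 2)*(d^2 - 3*d + 2) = d*(d - 4)*(d - 1)*(d + 2)*(d - 2)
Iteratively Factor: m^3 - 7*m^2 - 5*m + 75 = (m - 5)*(m^2 - 2*m - 15) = (m - 5)^2*(m + 3)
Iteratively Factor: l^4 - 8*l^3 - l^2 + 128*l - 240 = (l + 4)*(l^3 - 12*l^2 + 47*l - 60) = (l - 5)*(l + 4)*(l^2 - 7*l + 12) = (l - 5)*(l - 3)*(l + 4)*(l - 4)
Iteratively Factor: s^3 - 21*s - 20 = (s + 1)*(s^2 - s - 20) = (s + 1)*(s + 4)*(s - 5)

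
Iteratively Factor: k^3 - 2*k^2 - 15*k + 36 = (k + 4)*(k^2 - 6*k + 9) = (k - 3)*(k + 4)*(k - 3)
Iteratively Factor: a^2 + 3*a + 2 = (a + 2)*(a + 1)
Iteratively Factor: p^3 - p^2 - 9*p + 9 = (p - 3)*(p^2 + 2*p - 3) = (p - 3)*(p + 3)*(p - 1)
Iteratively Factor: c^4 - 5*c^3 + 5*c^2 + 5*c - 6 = (c - 2)*(c^3 - 3*c^2 - c + 3) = (c - 2)*(c - 1)*(c^2 - 2*c - 3) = (c - 3)*(c - 2)*(c - 1)*(c + 1)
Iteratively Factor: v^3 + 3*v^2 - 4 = (v + 2)*(v^2 + v - 2) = (v - 1)*(v + 2)*(v + 2)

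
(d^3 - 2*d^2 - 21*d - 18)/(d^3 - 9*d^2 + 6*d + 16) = (d^2 - 3*d - 18)/(d^2 - 10*d + 16)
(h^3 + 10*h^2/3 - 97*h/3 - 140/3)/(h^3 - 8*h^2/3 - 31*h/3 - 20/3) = (h + 7)/(h + 1)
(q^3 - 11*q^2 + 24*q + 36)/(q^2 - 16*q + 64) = (q^3 - 11*q^2 + 24*q + 36)/(q^2 - 16*q + 64)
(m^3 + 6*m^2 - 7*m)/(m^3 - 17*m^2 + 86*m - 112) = m*(m^2 + 6*m - 7)/(m^3 - 17*m^2 + 86*m - 112)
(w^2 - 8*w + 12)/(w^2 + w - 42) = (w - 2)/(w + 7)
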